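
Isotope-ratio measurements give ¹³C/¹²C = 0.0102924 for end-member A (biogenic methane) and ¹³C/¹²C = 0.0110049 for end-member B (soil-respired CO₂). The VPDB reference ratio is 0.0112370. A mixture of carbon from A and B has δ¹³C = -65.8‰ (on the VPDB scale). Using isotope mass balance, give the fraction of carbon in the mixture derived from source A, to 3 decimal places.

δ_A = (0.0102924/0.0112370 − 1)×1000 = (0.915938 − 1)×1000 = -84.062‰
δ_B = (0.0110049/0.0112370 − 1)×1000 = (0.979345 − 1)×1000 = -20.655‰
f_A = (δ_mix − δ_B)/(δ_A − δ_B) = (-65.8 − (-20.655))/(-84.062 − (-20.655))
f_A = -45.145 / -63.407 = 0.7120

0.712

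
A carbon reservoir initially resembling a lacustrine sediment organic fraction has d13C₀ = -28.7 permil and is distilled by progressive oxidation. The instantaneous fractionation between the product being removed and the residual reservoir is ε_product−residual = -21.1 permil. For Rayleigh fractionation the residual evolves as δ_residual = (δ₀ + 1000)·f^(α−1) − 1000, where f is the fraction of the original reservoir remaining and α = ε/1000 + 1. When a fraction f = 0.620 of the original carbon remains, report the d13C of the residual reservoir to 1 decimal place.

-18.9 permil

Rayleigh residual: δ_res = (δ₀ + 1000)·f^(α−1) − 1000
α = ε/1000 + 1 = 0.97890, so α − 1 = -0.02110
f^(α−1) = 0.620^(-0.02110) = 1.010138
δ_res = (-28.7 + 1000) × 1.010138 − 1000 = 981.147 − 1000 = -18.85 permil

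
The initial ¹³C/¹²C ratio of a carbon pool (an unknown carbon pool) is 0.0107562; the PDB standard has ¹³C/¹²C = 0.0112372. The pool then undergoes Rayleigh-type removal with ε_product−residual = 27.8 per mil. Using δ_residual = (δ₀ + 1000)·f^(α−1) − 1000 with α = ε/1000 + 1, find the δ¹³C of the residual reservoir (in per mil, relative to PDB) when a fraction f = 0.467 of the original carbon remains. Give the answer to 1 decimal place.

-62.9 per mil

δ₀ = (0.0107562/0.0112372 − 1)×1000 = (0.957196 − 1)×1000 = -42.804 per mil
α − 1 = ε/1000 = 0.0278
f^(α−1) = 0.467^(0.0278) = 0.979055
δ_res = (-42.804 + 1000) × 0.979055 − 1000 = 937.147 − 1000 = -62.85 per mil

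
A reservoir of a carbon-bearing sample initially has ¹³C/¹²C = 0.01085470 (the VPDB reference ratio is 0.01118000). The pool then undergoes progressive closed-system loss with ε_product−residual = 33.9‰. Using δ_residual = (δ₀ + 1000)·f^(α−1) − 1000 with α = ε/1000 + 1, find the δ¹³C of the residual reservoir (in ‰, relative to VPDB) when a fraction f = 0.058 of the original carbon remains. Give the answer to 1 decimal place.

-118.4‰

δ₀ = (0.01085470/0.01118000 − 1)×1000 = (0.970903 − 1)×1000 = -29.097‰
α − 1 = ε/1000 = 0.0339
f^(α−1) = 0.058^(0.0339) = 0.907988
δ_res = (-29.097 + 1000) × 0.907988 − 1000 = 881.569 − 1000 = -118.43‰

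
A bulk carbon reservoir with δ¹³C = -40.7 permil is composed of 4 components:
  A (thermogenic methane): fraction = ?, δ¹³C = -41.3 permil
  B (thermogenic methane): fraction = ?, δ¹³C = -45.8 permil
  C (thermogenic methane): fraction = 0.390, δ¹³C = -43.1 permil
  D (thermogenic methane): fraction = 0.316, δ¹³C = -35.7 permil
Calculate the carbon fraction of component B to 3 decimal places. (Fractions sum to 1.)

Let f_B and f_A be the unknown fractions; fractions sum to 1 so f_B + f_A = 0.294.
Mass balance: Σ fᵢ·δᵢ = δ_bulk ⇒ f_B·(-45.8) + f_A·(-41.3) = -40.7 − (-28.090) = -12.610
Substitute f_A = 0.294 − f_B:
f_B·(-45.8 − -41.3) = -12.610 − 0.294×(-41.3) = -0.468
f_B = -0.468 / -4.5 = 0.1039

0.104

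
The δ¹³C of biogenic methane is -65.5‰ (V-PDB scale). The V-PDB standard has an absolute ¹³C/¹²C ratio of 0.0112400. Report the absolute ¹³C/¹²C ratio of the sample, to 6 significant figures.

0.0105038

R_sample = R_standard × (δ¹³C/1000 + 1)
R_sample = 0.0112400 × (-65.5/1000 + 1) = 0.0112400 × 0.934500
R_sample = 0.0105038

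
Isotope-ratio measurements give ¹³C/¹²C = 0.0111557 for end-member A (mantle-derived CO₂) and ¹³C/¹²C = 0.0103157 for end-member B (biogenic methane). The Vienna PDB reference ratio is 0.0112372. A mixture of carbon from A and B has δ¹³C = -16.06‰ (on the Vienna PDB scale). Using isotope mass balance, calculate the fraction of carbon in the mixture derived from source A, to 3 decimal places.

0.882

δ_A = (0.0111557/0.0112372 − 1)×1000 = (0.992747 − 1)×1000 = -7.253‰
δ_B = (0.0103157/0.0112372 − 1)×1000 = (0.917996 − 1)×1000 = -82.004‰
f_A = (δ_mix − δ_B)/(δ_A − δ_B) = (-16.06 − (-82.004))/(-7.253 − (-82.004))
f_A = 65.944 / 74.752 = 0.8822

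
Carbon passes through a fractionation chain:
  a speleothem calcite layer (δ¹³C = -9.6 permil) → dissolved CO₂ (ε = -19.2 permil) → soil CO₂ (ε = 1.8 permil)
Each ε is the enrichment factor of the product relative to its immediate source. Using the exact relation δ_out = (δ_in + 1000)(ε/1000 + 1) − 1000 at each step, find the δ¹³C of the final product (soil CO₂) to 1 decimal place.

-26.9 permil

step 1: δ = (-9.60 + 1000)·(-19.2/1000 + 1) − 1000 = -28.62 permil
step 2: δ = (-28.62 + 1000)·(1.8/1000 + 1) − 1000 = -26.87 permil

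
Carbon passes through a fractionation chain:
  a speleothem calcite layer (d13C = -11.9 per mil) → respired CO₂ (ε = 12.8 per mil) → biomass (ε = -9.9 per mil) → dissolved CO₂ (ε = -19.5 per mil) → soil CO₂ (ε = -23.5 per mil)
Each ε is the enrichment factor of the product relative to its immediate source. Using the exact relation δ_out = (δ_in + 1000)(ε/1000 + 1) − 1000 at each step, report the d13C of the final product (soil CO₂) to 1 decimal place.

step 1: δ = (-11.90 + 1000)·(12.8/1000 + 1) − 1000 = 0.75 per mil
step 2: δ = (0.75 + 1000)·(-9.9/1000 + 1) − 1000 = -9.16 per mil
step 3: δ = (-9.16 + 1000)·(-19.5/1000 + 1) − 1000 = -28.48 per mil
step 4: δ = (-28.48 + 1000)·(-23.5/1000 + 1) − 1000 = -51.31 per mil

-51.3 per mil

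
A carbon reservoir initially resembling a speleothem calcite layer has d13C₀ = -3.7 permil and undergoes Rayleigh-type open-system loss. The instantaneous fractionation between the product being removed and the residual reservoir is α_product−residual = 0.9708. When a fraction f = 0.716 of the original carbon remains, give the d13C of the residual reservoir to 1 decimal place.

6.1 permil

Rayleigh residual: δ_res = (δ₀ + 1000)·f^(α−1) − 1000
α − 1 = -0.02920
f^(α−1) = 0.716^(-0.02920) = 1.009803
δ_res = (-3.7 + 1000) × 1.009803 − 1000 = 1006.066 − 1000 = 6.07 permil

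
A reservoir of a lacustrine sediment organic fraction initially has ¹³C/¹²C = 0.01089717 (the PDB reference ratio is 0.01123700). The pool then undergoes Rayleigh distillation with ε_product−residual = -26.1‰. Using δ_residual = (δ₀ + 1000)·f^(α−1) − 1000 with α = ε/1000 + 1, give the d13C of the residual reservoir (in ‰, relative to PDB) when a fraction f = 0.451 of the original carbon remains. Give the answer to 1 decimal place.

-9.9‰

δ₀ = (0.01089717/0.01123700 − 1)×1000 = (0.969758 − 1)×1000 = -30.242‰
α − 1 = ε/1000 = -0.0261
f^(α−1) = 0.451^(-0.0261) = 1.021001
δ_res = (-30.242 + 1000) × 1.021001 − 1000 = 990.123 − 1000 = -9.88‰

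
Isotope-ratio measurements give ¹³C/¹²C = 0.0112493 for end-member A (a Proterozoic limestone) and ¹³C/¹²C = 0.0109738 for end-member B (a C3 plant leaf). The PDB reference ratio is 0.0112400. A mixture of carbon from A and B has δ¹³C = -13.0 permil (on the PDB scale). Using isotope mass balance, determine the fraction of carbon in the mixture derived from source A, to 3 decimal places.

0.436

δ_A = (0.0112493/0.0112400 − 1)×1000 = (1.000827 − 1)×1000 = 0.827 permil
δ_B = (0.0109738/0.0112400 − 1)×1000 = (0.976317 − 1)×1000 = -23.683 permil
f_A = (δ_mix − δ_B)/(δ_A − δ_B) = (-13.0 − (-23.683))/(0.827 − (-23.683))
f_A = 10.683 / 24.511 = 0.4359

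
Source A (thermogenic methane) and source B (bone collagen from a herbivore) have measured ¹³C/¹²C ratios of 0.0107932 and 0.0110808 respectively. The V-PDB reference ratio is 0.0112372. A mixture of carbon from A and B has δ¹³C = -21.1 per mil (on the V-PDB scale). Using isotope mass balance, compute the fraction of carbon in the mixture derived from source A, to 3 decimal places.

0.281

δ_A = (0.0107932/0.0112372 − 1)×1000 = (0.960488 − 1)×1000 = -39.512 per mil
δ_B = (0.0110808/0.0112372 − 1)×1000 = (0.986082 − 1)×1000 = -13.918 per mil
f_A = (δ_mix − δ_B)/(δ_A − δ_B) = (-21.1 − (-13.918))/(-39.512 − (-13.918))
f_A = -7.182 / -25.594 = 0.2806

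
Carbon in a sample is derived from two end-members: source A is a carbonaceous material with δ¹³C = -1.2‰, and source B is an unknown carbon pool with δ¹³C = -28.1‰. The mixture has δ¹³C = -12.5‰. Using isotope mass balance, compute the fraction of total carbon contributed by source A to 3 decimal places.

0.580

δ_mix = f_A·δ_A + (1 − f_A)·δ_B  ⇒  f_A = (δ_mix − δ_B)/(δ_A − δ_B)
f_A = (-12.5 − (-28.1)) / (-1.2 − (-28.1))
f_A = 15.6 / 26.9 = 0.5799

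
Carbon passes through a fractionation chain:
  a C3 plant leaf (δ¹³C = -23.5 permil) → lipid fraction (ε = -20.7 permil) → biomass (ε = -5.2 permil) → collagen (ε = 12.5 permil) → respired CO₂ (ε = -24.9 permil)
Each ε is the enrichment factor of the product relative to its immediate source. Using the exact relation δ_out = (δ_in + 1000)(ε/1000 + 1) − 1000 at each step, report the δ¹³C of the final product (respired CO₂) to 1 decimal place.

step 1: δ = (-23.50 + 1000)·(-20.7/1000 + 1) − 1000 = -43.71 permil
step 2: δ = (-43.71 + 1000)·(-5.2/1000 + 1) − 1000 = -48.69 permil
step 3: δ = (-48.69 + 1000)·(12.5/1000 + 1) − 1000 = -36.79 permil
step 4: δ = (-36.79 + 1000)·(-24.9/1000 + 1) − 1000 = -60.78 permil

-60.8 permil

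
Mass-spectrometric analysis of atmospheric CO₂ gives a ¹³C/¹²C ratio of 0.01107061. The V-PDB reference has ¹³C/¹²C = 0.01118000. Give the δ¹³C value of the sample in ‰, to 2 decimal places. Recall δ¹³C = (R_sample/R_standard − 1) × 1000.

-9.78‰

δ¹³C = (R_sample / R_standard − 1) × 1000
R_sample / R_standard = 0.01107061 / 0.01118000 = 0.990216
δ¹³C = (0.990216 − 1) × 1000 = -9.784‰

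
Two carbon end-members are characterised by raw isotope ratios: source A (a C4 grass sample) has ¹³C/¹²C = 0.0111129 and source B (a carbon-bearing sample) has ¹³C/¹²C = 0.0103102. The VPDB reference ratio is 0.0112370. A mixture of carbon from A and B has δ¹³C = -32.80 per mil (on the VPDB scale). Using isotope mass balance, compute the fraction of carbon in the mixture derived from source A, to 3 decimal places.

δ_A = (0.0111129/0.0112370 − 1)×1000 = (0.988956 − 1)×1000 = -11.044 per mil
δ_B = (0.0103102/0.0112370 − 1)×1000 = (0.917522 − 1)×1000 = -82.478 per mil
f_A = (δ_mix − δ_B)/(δ_A − δ_B) = (-32.80 − (-82.478))/(-11.044 − (-82.478))
f_A = 49.678 / 71.434 = 0.6954

0.695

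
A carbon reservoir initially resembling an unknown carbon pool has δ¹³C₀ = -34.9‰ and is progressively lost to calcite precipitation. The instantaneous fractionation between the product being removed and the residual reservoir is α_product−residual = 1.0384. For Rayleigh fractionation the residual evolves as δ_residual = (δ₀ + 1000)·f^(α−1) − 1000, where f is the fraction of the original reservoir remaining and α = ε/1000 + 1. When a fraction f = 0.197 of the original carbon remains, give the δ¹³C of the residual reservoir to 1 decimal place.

-93.3‰

Rayleigh residual: δ_res = (δ₀ + 1000)·f^(α−1) − 1000
α − 1 = 0.03840
f^(α−1) = 0.197^(0.03840) = 0.939523
δ_res = (-34.9 + 1000) × 0.939523 − 1000 = 906.734 − 1000 = -93.27‰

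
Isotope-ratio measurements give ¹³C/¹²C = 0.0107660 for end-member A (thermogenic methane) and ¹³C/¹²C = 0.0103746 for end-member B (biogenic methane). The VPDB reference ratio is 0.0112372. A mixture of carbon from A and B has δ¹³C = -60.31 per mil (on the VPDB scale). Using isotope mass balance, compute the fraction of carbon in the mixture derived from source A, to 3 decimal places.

0.472

δ_A = (0.0107660/0.0112372 − 1)×1000 = (0.958068 − 1)×1000 = -41.932 per mil
δ_B = (0.0103746/0.0112372 − 1)×1000 = (0.923237 − 1)×1000 = -76.763 per mil
f_A = (δ_mix − δ_B)/(δ_A − δ_B) = (-60.31 − (-76.763))/(-41.932 − (-76.763))
f_A = 16.453 / 34.831 = 0.4724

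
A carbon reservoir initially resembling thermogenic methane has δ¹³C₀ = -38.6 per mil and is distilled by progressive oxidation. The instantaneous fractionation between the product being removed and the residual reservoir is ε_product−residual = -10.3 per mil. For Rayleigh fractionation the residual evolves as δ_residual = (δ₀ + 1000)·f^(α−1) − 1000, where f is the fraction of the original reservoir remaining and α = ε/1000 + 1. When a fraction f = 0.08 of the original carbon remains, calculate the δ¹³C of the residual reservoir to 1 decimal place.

Rayleigh residual: δ_res = (δ₀ + 1000)·f^(α−1) − 1000
α = ε/1000 + 1 = 0.98970, so α − 1 = -0.01030
f^(α−1) = 0.08^(-0.01030) = 1.026356
δ_res = (-38.6 + 1000) × 1.026356 − 1000 = 986.739 − 1000 = -13.26 per mil

-13.3 per mil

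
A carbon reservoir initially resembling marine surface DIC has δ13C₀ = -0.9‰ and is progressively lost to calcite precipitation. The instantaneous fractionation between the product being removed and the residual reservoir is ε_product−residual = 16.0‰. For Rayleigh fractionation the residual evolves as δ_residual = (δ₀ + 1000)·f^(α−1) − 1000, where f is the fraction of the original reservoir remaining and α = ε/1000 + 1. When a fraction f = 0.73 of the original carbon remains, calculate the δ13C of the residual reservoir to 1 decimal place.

Rayleigh residual: δ_res = (δ₀ + 1000)·f^(α−1) − 1000
α = ε/1000 + 1 = 1.01600, so α − 1 = 0.01600
f^(α−1) = 0.73^(0.01600) = 0.994977
δ_res = (-0.9 + 1000) × 0.994977 − 1000 = 994.082 − 1000 = -5.92‰

-5.9‰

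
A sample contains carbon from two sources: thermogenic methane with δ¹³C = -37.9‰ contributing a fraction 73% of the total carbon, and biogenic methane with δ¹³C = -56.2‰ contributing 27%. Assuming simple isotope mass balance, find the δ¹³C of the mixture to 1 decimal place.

δ_mix = f_A·δ_A + f_B·δ_B
δ_mix = 0.73 × (-37.9) + 0.27 × (-56.2)
δ_mix = -27.67 + -15.17 = -42.84‰

-42.8‰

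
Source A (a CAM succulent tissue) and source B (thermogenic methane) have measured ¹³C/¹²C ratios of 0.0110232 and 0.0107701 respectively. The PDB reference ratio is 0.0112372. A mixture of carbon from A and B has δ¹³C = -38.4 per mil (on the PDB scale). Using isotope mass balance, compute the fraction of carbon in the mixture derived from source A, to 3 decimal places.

0.141

δ_A = (0.0110232/0.0112372 − 1)×1000 = (0.980956 − 1)×1000 = -19.044 per mil
δ_B = (0.0107701/0.0112372 − 1)×1000 = (0.958433 − 1)×1000 = -41.567 per mil
f_A = (δ_mix − δ_B)/(δ_A − δ_B) = (-38.4 − (-41.567))/(-19.044 − (-41.567))
f_A = 3.167 / 22.523 = 0.1406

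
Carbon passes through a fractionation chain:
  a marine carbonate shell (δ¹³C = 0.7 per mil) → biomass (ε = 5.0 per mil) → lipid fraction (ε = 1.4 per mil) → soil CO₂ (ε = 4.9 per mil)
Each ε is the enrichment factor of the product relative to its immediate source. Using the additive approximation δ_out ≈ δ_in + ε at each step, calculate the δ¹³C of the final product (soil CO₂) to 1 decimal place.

step 1: δ ≈ 0.7 + (5.0) = 5.7 per mil
step 2: δ ≈ 5.7 + (1.4) = 7.1 per mil
step 3: δ ≈ 7.1 + (4.9) = 12.0 per mil

12.0 per mil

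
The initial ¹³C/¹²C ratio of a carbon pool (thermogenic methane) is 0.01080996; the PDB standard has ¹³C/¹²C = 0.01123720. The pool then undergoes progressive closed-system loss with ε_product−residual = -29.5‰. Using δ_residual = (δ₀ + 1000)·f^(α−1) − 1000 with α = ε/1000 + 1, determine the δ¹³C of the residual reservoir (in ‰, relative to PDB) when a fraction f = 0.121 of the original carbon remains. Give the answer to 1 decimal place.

23.8‰

δ₀ = (0.01080996/0.01123720 − 1)×1000 = (0.961980 − 1)×1000 = -38.020‰
α − 1 = ε/1000 = -0.0295
f^(α−1) = 0.121^(-0.0295) = 1.064285
δ_res = (-38.020 + 1000) × 1.064285 − 1000 = 1023.820 − 1000 = 23.82‰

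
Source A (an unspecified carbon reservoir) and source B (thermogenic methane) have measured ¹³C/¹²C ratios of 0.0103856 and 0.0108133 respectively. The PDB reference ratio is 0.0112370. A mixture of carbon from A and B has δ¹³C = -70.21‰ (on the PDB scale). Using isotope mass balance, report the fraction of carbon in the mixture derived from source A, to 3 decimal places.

δ_A = (0.0103856/0.0112370 − 1)×1000 = (0.924232 − 1)×1000 = -75.768‰
δ_B = (0.0108133/0.0112370 − 1)×1000 = (0.962294 − 1)×1000 = -37.706‰
f_A = (δ_mix − δ_B)/(δ_A − δ_B) = (-70.21 − (-37.706))/(-75.768 − (-37.706))
f_A = -32.504 / -38.062 = 0.8540

0.854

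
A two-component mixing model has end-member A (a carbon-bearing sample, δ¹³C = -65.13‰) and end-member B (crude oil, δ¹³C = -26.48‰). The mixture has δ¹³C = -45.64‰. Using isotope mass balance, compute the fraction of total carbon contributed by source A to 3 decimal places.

δ_mix = f_A·δ_A + (1 − f_A)·δ_B  ⇒  f_A = (δ_mix − δ_B)/(δ_A − δ_B)
f_A = (-45.64 − (-26.48)) / (-65.13 − (-26.48))
f_A = -19.16 / -38.65 = 0.4957

0.496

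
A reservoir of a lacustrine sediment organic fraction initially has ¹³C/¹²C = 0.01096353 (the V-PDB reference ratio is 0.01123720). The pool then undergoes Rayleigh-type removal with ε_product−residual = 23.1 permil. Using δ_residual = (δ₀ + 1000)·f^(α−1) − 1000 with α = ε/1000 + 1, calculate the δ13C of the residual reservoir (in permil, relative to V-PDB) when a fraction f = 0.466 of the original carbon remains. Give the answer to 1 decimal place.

δ₀ = (0.01096353/0.01123720 − 1)×1000 = (0.975646 − 1)×1000 = -24.354 permil
α − 1 = ε/1000 = 0.0231
f^(α−1) = 0.466^(0.0231) = 0.982516
δ_res = (-24.354 + 1000) × 0.982516 − 1000 = 958.588 − 1000 = -41.41 permil

-41.4 permil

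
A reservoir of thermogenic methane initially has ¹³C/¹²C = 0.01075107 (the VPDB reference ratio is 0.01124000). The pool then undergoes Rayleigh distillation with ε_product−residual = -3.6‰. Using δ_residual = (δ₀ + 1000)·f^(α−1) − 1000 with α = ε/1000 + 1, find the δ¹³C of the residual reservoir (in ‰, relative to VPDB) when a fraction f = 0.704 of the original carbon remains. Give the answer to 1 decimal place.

δ₀ = (0.01075107/0.01124000 − 1)×1000 = (0.956501 − 1)×1000 = -43.499‰
α − 1 = ε/1000 = -0.0036
f^(α−1) = 0.704^(-0.0036) = 1.001264
δ_res = (-43.499 + 1000) × 1.001264 − 1000 = 957.710 − 1000 = -42.29‰

-42.3‰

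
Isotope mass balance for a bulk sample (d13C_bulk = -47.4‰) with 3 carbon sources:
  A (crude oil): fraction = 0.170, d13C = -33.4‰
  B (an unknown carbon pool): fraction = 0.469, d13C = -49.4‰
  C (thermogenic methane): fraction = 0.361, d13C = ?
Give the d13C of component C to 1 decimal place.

-51.4‰

Isotope mass balance: δ_bulk = Σ fᵢ·δᵢ.
-47.4 = 0.170×(-33.4) + 0.469×(-49.4) + 0.361×δ_C
0.361·δ_C = -47.4 − (-28.847) = -18.553
δ_C = -18.553 / 0.361 = -51.39‰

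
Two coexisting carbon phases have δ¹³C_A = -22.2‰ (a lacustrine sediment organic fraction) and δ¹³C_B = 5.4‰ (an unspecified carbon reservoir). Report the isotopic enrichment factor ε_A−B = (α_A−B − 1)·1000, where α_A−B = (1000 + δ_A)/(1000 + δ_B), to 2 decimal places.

-27.45‰

α_A−B = (1000 + -22.2) / (1000 + 5.4) = 977.8 / 1005.4 = 0.972548
ε_A−B = (0.972548 − 1) × 1000 = -27.452‰
(The approximation ε ≈ δ_A − δ_B would give -27.6‰.)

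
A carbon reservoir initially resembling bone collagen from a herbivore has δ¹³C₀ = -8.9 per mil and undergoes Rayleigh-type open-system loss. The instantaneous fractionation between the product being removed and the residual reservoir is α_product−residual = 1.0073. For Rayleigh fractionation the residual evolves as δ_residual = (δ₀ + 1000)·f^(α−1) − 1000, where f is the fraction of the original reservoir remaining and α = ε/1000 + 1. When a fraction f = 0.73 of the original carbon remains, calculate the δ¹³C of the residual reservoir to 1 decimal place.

Rayleigh residual: δ_res = (δ₀ + 1000)·f^(α−1) − 1000
α − 1 = 0.00730
f^(α−1) = 0.73^(0.00730) = 0.997705
δ_res = (-8.9 + 1000) × 0.997705 − 1000 = 988.826 − 1000 = -11.17 per mil

-11.2 per mil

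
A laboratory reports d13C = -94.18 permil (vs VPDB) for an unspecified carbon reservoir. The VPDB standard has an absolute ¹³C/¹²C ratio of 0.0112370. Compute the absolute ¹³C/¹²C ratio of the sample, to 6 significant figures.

0.0101787

R_sample = R_standard × (d13C/1000 + 1)
R_sample = 0.0112370 × (-94.18/1000 + 1) = 0.0112370 × 0.905820
R_sample = 0.0101787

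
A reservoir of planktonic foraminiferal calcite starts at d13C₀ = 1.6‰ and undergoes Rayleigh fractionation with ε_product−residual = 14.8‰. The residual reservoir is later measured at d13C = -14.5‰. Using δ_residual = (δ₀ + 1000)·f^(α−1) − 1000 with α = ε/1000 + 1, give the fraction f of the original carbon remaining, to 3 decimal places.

α − 1 = ε/1000 = 0.0148
(δ_res + 1000)/(δ₀ + 1000) = (-14.5 + 1000)/(1.6 + 1000) = 985.5/1001.6 = 0.983926
f = 0.983926^(1/0.0148) = exp(ln(0.983926)/0.0148) = exp(-0.01620/0.0148)
f = exp(-1.0949) = 0.3346

0.335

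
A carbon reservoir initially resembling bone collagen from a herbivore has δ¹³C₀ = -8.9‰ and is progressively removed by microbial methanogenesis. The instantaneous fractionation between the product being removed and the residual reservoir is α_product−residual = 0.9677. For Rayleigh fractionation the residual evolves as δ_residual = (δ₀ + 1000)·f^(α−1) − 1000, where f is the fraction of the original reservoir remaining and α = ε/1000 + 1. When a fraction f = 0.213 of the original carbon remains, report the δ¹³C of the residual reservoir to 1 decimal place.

Rayleigh residual: δ_res = (δ₀ + 1000)·f^(α−1) − 1000
α − 1 = -0.03230
f^(α−1) = 0.213^(-0.03230) = 1.051219
δ_res = (-8.9 + 1000) × 1.051219 − 1000 = 1041.863 − 1000 = 41.86‰

41.9‰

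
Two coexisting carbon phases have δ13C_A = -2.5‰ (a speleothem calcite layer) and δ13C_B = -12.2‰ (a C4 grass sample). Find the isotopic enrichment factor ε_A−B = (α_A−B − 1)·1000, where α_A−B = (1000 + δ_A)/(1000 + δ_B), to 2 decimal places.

9.82‰

α_A−B = (1000 + -2.5) / (1000 + -12.2) = 997.5 / 987.8 = 1.009820
ε_A−B = (1.009820 − 1) × 1000 = 9.820‰
(The approximation ε ≈ δ_A − δ_B would give 9.7‰.)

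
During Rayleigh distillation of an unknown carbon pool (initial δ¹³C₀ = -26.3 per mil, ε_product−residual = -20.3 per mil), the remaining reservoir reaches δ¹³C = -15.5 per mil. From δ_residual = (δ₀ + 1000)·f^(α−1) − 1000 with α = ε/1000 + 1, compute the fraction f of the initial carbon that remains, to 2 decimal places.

0.58

α − 1 = ε/1000 = -0.0203
(δ_res + 1000)/(δ₀ + 1000) = (-15.5 + 1000)/(-26.3 + 1000) = 984.5/973.7 = 1.011092
f = 1.011092^(1/-0.0203) = exp(ln(1.011092)/-0.0203) = exp(0.01103/-0.0203)
f = exp(-0.5434) = 0.5808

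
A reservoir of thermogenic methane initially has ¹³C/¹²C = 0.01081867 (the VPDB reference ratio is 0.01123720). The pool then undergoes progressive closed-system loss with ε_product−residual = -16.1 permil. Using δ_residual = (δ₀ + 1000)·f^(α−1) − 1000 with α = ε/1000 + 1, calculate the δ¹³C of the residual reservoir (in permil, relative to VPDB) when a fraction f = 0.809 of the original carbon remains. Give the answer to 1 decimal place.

-34.0 permil

δ₀ = (0.01081867/0.01123720 − 1)×1000 = (0.962755 − 1)×1000 = -37.245 permil
α − 1 = ε/1000 = -0.0161
f^(α−1) = 0.809^(-0.0161) = 1.003418
δ_res = (-37.245 + 1000) × 1.003418 − 1000 = 966.046 − 1000 = -33.95 permil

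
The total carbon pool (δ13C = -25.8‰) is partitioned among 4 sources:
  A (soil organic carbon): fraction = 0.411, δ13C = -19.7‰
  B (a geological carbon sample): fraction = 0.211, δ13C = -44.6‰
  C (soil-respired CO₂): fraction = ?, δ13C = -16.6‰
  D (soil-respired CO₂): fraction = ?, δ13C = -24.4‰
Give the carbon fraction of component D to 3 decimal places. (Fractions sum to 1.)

Let f_D and f_C be the unknown fractions; fractions sum to 1 so f_D + f_C = 0.378.
Mass balance: Σ fᵢ·δᵢ = δ_bulk ⇒ f_D·(-24.4) + f_C·(-16.6) = -25.8 − (-17.507) = -8.293
Substitute f_C = 0.378 − f_D:
f_D·(-24.4 − -16.6) = -8.293 − 0.378×(-16.6) = -2.018
f_D = -2.018 / -7.8 = 0.2587

0.259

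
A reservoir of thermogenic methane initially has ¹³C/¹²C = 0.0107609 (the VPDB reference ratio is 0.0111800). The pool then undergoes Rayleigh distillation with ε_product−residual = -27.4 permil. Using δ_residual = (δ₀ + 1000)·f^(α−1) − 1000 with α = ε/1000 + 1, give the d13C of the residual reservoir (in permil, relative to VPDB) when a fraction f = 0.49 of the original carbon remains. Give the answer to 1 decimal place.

δ₀ = (0.0107609/0.0111800 − 1)×1000 = (0.962513 − 1)×1000 = -37.487 permil
α − 1 = ε/1000 = -0.0274
f^(α−1) = 0.49^(-0.0274) = 1.019738
δ_res = (-37.487 + 1000) × 1.019738 − 1000 = 981.512 − 1000 = -18.49 permil

-18.5 permil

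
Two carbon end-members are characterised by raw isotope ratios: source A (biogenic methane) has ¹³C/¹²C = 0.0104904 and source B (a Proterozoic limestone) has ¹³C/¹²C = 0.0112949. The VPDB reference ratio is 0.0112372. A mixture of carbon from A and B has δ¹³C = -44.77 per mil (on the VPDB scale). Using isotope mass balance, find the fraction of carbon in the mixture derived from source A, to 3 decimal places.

δ_A = (0.0104904/0.0112372 − 1)×1000 = (0.933542 − 1)×1000 = -66.458 per mil
δ_B = (0.0112949/0.0112372 − 1)×1000 = (1.005135 − 1)×1000 = 5.135 per mil
f_A = (δ_mix − δ_B)/(δ_A − δ_B) = (-44.77 − (5.135))/(-66.458 − (5.135))
f_A = -49.905 / -71.593 = 0.6971

0.697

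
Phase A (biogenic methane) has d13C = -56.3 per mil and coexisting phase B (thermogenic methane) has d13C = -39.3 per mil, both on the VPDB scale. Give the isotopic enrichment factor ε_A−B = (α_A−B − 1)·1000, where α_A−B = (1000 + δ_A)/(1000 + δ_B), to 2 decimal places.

-17.70 per mil

α_A−B = (1000 + -56.3) / (1000 + -39.3) = 943.7 / 960.7 = 0.982305
ε_A−B = (0.982305 − 1) × 1000 = -17.695 per mil
(The approximation ε ≈ δ_A − δ_B would give -17.0 per mil.)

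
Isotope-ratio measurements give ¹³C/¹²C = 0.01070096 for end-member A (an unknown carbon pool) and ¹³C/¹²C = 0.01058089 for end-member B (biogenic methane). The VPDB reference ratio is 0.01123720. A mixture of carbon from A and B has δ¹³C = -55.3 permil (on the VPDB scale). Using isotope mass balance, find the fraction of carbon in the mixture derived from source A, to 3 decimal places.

0.291

δ_A = (0.01070096/0.01123720 − 1)×1000 = (0.952280 − 1)×1000 = -47.720 permil
δ_B = (0.01058089/0.01123720 − 1)×1000 = (0.941595 − 1)×1000 = -58.405 permil
f_A = (δ_mix − δ_B)/(δ_A − δ_B) = (-55.3 − (-58.405))/(-47.720 − (-58.405))
f_A = 3.105 / 10.685 = 0.2906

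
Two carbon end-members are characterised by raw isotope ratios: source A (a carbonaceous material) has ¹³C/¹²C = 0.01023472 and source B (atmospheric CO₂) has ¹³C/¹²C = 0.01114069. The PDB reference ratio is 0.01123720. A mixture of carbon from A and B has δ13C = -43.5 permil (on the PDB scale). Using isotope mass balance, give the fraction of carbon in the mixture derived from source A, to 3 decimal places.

0.433

δ_A = (0.01023472/0.01123720 − 1)×1000 = (0.910789 − 1)×1000 = -89.211 permil
δ_B = (0.01114069/0.01123720 − 1)×1000 = (0.991412 − 1)×1000 = -8.588 permil
f_A = (δ_mix − δ_B)/(δ_A − δ_B) = (-43.5 − (-8.588))/(-89.211 − (-8.588))
f_A = -34.912 / -80.622 = 0.4330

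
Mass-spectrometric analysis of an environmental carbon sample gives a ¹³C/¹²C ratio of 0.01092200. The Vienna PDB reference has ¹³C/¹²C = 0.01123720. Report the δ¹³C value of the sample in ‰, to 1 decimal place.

δ¹³C = (R_sample / R_standard − 1) × 1000
R_sample / R_standard = 0.01092200 / 0.01123720 = 0.971950
δ¹³C = (0.971950 − 1) × 1000 = -28.05‰

-28.0‰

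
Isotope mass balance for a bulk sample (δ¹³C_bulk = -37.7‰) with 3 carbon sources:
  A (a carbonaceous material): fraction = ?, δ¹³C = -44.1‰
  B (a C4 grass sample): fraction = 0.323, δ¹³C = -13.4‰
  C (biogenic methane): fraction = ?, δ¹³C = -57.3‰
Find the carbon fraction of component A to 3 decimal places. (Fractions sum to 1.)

0.411

Let f_A and f_C be the unknown fractions; fractions sum to 1 so f_A + f_C = 0.677.
Mass balance: Σ fᵢ·δᵢ = δ_bulk ⇒ f_A·(-44.1) + f_C·(-57.3) = -37.7 − (-4.328) = -33.372
Substitute f_C = 0.677 − f_A:
f_A·(-44.1 − -57.3) = -33.372 − 0.677×(-57.3) = 5.420
f_A = 5.420 / 13.2 = 0.4106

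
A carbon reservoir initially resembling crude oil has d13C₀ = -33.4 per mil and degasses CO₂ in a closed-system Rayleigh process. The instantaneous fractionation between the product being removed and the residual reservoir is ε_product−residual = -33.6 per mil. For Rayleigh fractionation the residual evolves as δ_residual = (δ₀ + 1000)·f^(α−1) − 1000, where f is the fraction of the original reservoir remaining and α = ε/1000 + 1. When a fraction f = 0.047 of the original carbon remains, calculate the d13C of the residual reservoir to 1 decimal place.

71.2 per mil

Rayleigh residual: δ_res = (δ₀ + 1000)·f^(α−1) − 1000
α = ε/1000 + 1 = 0.96640, so α − 1 = -0.03360
f^(α−1) = 0.047^(-0.03360) = 1.108198
δ_res = (-33.4 + 1000) × 1.108198 − 1000 = 1071.185 − 1000 = 71.18 per mil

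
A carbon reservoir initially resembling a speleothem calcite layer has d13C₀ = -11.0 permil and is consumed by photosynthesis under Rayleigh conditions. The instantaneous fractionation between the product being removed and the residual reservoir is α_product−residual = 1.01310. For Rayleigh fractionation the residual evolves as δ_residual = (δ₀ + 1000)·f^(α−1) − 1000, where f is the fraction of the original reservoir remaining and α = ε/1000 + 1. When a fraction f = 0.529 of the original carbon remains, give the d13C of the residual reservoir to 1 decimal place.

-19.2 permil

Rayleigh residual: δ_res = (δ₀ + 1000)·f^(α−1) − 1000
α − 1 = 0.01310
f^(α−1) = 0.529^(0.01310) = 0.991693
δ_res = (-11.0 + 1000) × 0.991693 − 1000 = 980.784 − 1000 = -19.22 permil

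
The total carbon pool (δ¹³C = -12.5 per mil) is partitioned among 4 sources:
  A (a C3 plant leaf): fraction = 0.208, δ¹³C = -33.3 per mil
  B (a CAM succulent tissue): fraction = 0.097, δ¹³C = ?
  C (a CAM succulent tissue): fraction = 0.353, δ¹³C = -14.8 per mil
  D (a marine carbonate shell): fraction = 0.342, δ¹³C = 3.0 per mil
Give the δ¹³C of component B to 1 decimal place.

Isotope mass balance: δ_bulk = Σ fᵢ·δᵢ.
-12.5 = 0.208×(-33.3) + 0.097×δ_B + 0.353×(-14.8) + 0.342×(3.0)
0.097·δ_B = -12.5 − (-11.125) = -1.375
δ_B = -1.375 / 0.097 = -14.18 per mil

-14.2 per mil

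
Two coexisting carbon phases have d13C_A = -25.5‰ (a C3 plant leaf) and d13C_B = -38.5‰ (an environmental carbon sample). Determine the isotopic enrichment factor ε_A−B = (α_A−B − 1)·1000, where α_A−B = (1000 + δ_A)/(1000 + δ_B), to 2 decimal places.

13.52‰

α_A−B = (1000 + -25.5) / (1000 + -38.5) = 974.5 / 961.5 = 1.013521
ε_A−B = (1.013521 − 1) × 1000 = 13.521‰
(The approximation ε ≈ δ_A − δ_B would give 13.0‰.)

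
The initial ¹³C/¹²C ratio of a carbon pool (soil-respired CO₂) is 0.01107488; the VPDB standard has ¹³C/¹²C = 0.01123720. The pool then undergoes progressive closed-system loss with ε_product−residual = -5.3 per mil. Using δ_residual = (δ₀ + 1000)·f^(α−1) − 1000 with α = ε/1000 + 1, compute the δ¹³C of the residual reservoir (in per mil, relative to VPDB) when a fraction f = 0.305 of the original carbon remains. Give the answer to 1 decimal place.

-8.2 per mil

δ₀ = (0.01107488/0.01123720 − 1)×1000 = (0.985555 − 1)×1000 = -14.445 per mil
α − 1 = ε/1000 = -0.0053
f^(α−1) = 0.305^(-0.0053) = 1.006313
δ_res = (-14.445 + 1000) × 1.006313 − 1000 = 991.777 − 1000 = -8.22 per mil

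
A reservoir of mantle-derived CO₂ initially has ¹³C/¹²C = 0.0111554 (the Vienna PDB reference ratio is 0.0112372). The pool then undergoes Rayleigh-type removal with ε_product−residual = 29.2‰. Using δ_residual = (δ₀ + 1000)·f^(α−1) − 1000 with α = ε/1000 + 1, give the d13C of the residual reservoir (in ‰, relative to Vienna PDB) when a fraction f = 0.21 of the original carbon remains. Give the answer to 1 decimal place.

-51.5‰

δ₀ = (0.0111554/0.0112372 − 1)×1000 = (0.992721 − 1)×1000 = -7.279‰
α − 1 = ε/1000 = 0.0292
f^(α−1) = 0.21^(0.0292) = 0.955452
δ_res = (-7.279 + 1000) × 0.955452 − 1000 = 948.497 − 1000 = -51.50‰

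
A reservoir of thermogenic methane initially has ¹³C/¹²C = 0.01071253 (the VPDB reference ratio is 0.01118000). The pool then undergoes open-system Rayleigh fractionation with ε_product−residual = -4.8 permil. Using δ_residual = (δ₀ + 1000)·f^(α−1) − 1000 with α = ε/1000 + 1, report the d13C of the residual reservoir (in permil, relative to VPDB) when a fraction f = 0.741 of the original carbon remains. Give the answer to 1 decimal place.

δ₀ = (0.01071253/0.01118000 − 1)×1000 = (0.958187 − 1)×1000 = -41.813 permil
α − 1 = ε/1000 = -0.0048
f^(α−1) = 0.741^(-0.0048) = 1.001440
δ_res = (-41.813 + 1000) × 1.001440 − 1000 = 959.567 − 1000 = -40.43 permil

-40.4 permil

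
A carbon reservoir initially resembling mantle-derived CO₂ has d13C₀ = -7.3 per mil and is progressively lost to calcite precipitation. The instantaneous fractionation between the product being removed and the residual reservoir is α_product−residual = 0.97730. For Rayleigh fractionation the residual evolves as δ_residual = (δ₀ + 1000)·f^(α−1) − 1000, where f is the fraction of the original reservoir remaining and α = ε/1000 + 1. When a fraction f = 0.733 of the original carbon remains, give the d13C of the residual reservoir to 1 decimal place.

Rayleigh residual: δ_res = (δ₀ + 1000)·f^(α−1) − 1000
α − 1 = -0.02270
f^(α−1) = 0.733^(-0.02270) = 1.007076
δ_res = (-7.3 + 1000) × 1.007076 − 1000 = 999.724 − 1000 = -0.28 per mil

-0.3 per mil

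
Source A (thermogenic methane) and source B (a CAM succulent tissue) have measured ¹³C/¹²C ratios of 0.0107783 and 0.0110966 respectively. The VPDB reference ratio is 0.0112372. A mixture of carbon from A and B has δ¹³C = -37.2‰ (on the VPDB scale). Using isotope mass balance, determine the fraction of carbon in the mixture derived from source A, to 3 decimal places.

δ_A = (0.0107783/0.0112372 − 1)×1000 = (0.959162 − 1)×1000 = -40.838‰
δ_B = (0.0110966/0.0112372 − 1)×1000 = (0.987488 − 1)×1000 = -12.512‰
f_A = (δ_mix − δ_B)/(δ_A − δ_B) = (-37.2 − (-12.512))/(-40.838 − (-12.512))
f_A = -24.688 / -28.326 = 0.8716

0.872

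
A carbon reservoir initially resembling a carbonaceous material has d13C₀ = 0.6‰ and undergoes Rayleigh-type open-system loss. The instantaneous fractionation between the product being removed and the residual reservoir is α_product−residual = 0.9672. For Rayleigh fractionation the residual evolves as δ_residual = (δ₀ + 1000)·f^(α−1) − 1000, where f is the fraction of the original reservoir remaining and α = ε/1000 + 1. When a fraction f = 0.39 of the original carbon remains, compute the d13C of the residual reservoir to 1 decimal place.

32.0‰

Rayleigh residual: δ_res = (δ₀ + 1000)·f^(α−1) − 1000
α − 1 = -0.03280
f^(α−1) = 0.39^(-0.03280) = 1.031367
δ_res = (0.6 + 1000) × 1.031367 − 1000 = 1031.985 − 1000 = 31.99‰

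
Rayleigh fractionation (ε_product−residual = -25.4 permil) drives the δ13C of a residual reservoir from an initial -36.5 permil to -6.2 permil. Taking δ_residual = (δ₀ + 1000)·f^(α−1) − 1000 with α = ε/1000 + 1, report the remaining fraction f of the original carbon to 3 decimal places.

0.296

α − 1 = ε/1000 = -0.0254
(δ_res + 1000)/(δ₀ + 1000) = (-6.2 + 1000)/(-36.5 + 1000) = 993.8/963.5 = 1.031448
f = 1.031448^(1/-0.0254) = exp(ln(1.031448)/-0.0254) = exp(0.03096/-0.0254)
f = exp(-1.2190) = 0.2955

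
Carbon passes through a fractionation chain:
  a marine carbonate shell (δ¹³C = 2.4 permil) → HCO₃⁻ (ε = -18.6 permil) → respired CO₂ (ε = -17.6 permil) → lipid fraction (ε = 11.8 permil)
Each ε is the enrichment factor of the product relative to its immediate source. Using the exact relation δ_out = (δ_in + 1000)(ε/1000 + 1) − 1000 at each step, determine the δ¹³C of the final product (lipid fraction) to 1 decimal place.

-22.2 permil

step 1: δ = (2.40 + 1000)·(-18.6/1000 + 1) − 1000 = -16.24 permil
step 2: δ = (-16.24 + 1000)·(-17.6/1000 + 1) − 1000 = -33.56 permil
step 3: δ = (-33.56 + 1000)·(11.8/1000 + 1) − 1000 = -22.15 permil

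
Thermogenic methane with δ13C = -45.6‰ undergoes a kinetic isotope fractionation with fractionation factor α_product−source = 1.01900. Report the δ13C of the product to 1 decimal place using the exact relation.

-27.5‰

δ_product = (δ_source + 1000)·α − 1000
δ_product = (-45.6 + 1000) × 1.01900 − 1000
δ_product = 972.534 − 1000 = -27.47‰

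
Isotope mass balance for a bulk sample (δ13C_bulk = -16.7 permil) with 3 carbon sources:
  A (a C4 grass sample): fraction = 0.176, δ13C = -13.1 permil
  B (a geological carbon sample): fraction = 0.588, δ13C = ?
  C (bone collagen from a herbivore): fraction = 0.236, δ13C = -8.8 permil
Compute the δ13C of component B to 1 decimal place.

Isotope mass balance: δ_bulk = Σ fᵢ·δᵢ.
-16.7 = 0.176×(-13.1) + 0.588×δ_B + 0.236×(-8.8)
0.588·δ_B = -16.7 − (-4.382) = -12.318
δ_B = -12.318 / 0.588 = -20.95 permil

-20.9 permil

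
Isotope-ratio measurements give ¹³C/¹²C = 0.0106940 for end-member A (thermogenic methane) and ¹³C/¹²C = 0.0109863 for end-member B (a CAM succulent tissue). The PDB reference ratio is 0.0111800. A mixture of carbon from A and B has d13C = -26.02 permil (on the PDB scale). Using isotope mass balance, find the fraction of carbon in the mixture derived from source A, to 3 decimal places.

δ_A = (0.0106940/0.0111800 − 1)×1000 = (0.956530 − 1)×1000 = -43.470 permil
δ_B = (0.0109863/0.0111800 − 1)×1000 = (0.982674 − 1)×1000 = -17.326 permil
f_A = (δ_mix − δ_B)/(δ_A − δ_B) = (-26.02 − (-17.326))/(-43.470 − (-17.326))
f_A = -8.694 / -26.145 = 0.3325

0.333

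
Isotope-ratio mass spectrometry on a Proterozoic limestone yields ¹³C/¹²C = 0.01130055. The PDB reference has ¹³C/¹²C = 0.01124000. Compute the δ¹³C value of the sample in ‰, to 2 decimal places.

δ¹³C = (R_sample / R_standard − 1) × 1000
R_sample / R_standard = 0.01130055 / 0.01124000 = 1.005387
δ¹³C = (1.005387 − 1) × 1000 = 5.387‰

5.39‰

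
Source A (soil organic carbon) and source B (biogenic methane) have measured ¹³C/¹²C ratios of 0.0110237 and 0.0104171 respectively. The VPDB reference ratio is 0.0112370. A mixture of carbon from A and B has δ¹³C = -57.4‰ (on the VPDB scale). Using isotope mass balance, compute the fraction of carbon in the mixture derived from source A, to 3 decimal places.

δ_A = (0.0110237/0.0112370 − 1)×1000 = (0.981018 − 1)×1000 = -18.982‰
δ_B = (0.0104171/0.0112370 − 1)×1000 = (0.927036 − 1)×1000 = -72.964‰
f_A = (δ_mix − δ_B)/(δ_A − δ_B) = (-57.4 − (-72.964))/(-18.982 − (-72.964))
f_A = 15.564 / 53.982 = 0.2883

0.288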